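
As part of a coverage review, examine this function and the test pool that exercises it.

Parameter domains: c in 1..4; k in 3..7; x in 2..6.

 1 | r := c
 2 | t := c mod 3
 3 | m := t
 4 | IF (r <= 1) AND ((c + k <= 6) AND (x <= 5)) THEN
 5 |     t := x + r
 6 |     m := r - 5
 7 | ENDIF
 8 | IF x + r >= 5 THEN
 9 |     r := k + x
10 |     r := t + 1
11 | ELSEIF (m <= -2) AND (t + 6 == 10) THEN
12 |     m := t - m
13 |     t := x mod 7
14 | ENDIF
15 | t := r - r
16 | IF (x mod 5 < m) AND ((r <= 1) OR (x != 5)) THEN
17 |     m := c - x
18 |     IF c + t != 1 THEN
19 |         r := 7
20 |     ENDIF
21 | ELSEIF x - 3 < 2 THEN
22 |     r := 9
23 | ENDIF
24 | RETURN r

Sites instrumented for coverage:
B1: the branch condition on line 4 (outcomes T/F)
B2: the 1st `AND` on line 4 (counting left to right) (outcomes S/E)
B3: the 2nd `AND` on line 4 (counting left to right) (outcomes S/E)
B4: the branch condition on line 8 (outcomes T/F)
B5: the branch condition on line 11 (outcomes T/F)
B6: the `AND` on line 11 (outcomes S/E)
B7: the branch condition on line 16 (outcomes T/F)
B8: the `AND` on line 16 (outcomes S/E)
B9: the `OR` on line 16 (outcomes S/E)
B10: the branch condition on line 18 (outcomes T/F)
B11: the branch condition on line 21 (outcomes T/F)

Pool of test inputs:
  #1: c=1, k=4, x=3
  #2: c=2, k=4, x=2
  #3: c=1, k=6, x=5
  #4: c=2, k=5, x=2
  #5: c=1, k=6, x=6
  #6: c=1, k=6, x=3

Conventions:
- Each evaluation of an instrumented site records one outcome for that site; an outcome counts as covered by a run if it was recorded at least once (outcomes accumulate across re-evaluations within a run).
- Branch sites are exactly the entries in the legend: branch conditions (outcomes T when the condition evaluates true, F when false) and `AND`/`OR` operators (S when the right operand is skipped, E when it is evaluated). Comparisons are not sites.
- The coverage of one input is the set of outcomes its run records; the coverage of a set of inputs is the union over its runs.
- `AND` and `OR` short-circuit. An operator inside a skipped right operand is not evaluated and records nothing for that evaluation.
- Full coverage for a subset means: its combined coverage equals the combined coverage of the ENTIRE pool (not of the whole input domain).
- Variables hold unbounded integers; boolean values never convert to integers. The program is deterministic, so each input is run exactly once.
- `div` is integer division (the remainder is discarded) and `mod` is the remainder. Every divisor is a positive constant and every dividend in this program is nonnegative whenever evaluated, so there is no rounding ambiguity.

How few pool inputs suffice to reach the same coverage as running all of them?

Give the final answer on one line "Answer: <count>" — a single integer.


input #1 (c=1, k=4, x=3): events B2->E, B3->E, B1->T, B4->F, B6->E, B5->T, B8->E, B9->S, B7->T, B10->F; covers B1=T, B2=E, B3=E, B4=F, B5=T, B6=E, B7=T, B8=E, B9=S, B10=F
input #2 (c=2, k=4, x=2): events B2->S, B1->F, B4->F, B6->S, B5->F, B8->S, B7->F, B11->T; covers B1=F, B2=S, B4=F, B5=F, B6=S, B7=F, B8=S, B11=T
input #3 (c=1, k=6, x=5): events B2->E, B3->S, B1->F, B4->T, B8->E, B9->E, B7->F, B11->F; covers B1=F, B2=E, B3=S, B4=T, B7=F, B8=E, B9=E, B11=F
input #4 (c=2, k=5, x=2): events B2->S, B1->F, B4->F, B6->S, B5->F, B8->S, B7->F, B11->T; covers B1=F, B2=S, B4=F, B5=F, B6=S, B7=F, B8=S, B11=T
input #5 (c=1, k=6, x=6): events B2->E, B3->S, B1->F, B4->T, B8->S, B7->F, B11->F; covers B1=F, B2=E, B3=S, B4=T, B7=F, B8=S, B11=F
input #6 (c=1, k=6, x=3): events B2->E, B3->S, B1->F, B4->F, B6->S, B5->F, B8->S, B7->F, B11->T; covers B1=F, B2=E, B3=S, B4=F, B5=F, B6=S, B7=F, B8=S, B11=T
together the pool reaches 21 outcomes: B1=T, B1=F, B2=S, B2=E, B3=S, B3=E, B4=T, B4=F, B5=T, B5=F, B6=S, B6=E, B7=T, B7=F, B8=S, B8=E, B9=S, B9=E, B10=F, B11=T, B11=F
no size-1 subset reaches all 21 outcomes (best union: 10/21)
no size-2 subset reaches all 21 outcomes (best union: 17/21)
at size 3, {1, 2, 3} reaches all 21 outcomes; every lexicographically earlier size-3 subset fails
Answer: 3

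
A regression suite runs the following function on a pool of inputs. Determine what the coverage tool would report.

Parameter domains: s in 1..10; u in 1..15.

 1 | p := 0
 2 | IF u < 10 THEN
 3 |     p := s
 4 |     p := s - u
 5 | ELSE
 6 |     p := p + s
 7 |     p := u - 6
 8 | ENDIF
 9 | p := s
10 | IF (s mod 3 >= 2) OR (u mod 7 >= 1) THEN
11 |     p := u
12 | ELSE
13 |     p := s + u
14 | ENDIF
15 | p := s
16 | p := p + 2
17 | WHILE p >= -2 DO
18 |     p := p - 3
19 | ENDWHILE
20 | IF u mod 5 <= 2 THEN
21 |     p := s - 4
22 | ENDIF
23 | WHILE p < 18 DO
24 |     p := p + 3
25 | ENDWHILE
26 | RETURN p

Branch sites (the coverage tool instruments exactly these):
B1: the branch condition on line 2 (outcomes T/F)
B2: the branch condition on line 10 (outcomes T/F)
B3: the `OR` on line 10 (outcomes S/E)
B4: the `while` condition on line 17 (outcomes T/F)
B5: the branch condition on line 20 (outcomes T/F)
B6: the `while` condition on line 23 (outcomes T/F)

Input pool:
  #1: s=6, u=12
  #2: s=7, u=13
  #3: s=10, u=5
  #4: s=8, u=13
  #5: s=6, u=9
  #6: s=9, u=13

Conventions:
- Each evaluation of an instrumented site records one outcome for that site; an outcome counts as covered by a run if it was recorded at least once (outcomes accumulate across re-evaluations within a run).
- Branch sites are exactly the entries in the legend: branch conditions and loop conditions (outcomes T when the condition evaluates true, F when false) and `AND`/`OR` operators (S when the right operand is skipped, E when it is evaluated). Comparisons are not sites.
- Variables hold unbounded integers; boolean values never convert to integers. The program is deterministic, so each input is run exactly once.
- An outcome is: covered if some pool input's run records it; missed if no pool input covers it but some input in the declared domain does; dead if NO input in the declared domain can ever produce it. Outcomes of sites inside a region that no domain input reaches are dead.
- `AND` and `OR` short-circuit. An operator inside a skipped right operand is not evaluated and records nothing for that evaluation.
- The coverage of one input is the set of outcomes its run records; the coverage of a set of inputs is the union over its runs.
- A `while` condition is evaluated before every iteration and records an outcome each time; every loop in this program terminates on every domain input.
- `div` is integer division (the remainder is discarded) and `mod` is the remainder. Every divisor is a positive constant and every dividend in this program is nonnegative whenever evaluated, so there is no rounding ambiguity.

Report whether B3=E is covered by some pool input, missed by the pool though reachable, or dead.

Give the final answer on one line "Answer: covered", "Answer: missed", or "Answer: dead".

B3=E is recorded by pool input(s) 1, 2, 3, 5, 6 -> covered

Answer: covered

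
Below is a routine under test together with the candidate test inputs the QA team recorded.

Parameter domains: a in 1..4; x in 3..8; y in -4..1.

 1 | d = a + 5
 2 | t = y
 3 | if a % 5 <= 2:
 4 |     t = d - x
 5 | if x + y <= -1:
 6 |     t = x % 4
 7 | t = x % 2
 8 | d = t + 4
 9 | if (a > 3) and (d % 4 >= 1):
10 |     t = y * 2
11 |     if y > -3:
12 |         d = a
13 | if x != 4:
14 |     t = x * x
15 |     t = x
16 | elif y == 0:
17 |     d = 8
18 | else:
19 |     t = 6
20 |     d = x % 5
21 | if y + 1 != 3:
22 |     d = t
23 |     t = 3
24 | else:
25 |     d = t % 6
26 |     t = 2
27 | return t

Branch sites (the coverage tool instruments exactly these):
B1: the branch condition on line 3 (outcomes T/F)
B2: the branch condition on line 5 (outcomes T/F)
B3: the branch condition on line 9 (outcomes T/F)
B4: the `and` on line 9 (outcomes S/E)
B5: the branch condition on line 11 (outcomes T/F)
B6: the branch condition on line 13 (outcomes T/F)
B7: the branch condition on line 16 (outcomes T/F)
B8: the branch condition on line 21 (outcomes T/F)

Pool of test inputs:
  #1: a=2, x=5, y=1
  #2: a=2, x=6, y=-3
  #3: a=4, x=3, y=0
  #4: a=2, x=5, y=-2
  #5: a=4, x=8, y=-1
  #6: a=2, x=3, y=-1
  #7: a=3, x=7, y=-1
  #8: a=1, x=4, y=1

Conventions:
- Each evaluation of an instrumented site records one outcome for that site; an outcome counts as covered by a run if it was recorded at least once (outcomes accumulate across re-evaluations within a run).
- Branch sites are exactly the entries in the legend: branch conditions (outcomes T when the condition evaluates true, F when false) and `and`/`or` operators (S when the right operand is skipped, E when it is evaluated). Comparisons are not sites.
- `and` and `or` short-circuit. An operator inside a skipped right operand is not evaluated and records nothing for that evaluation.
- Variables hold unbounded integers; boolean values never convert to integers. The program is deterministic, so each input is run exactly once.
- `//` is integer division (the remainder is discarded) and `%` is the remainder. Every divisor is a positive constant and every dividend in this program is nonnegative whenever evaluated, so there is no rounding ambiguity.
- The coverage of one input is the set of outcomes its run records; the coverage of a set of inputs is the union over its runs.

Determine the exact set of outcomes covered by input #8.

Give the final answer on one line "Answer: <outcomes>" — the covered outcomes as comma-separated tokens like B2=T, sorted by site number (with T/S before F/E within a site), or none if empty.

Simulating input #8 (a=1, x=4, y=1) step by step:
  B1->T, B2->F, B4->S, B3->F, B6->F, B7->F, B8->T
deduplicating events, the covered set is: B1=T, B2=F, B3=F, B4=S, B6=F, B7=F, B8=T

Answer: B1=T, B2=F, B3=F, B4=S, B6=F, B7=F, B8=T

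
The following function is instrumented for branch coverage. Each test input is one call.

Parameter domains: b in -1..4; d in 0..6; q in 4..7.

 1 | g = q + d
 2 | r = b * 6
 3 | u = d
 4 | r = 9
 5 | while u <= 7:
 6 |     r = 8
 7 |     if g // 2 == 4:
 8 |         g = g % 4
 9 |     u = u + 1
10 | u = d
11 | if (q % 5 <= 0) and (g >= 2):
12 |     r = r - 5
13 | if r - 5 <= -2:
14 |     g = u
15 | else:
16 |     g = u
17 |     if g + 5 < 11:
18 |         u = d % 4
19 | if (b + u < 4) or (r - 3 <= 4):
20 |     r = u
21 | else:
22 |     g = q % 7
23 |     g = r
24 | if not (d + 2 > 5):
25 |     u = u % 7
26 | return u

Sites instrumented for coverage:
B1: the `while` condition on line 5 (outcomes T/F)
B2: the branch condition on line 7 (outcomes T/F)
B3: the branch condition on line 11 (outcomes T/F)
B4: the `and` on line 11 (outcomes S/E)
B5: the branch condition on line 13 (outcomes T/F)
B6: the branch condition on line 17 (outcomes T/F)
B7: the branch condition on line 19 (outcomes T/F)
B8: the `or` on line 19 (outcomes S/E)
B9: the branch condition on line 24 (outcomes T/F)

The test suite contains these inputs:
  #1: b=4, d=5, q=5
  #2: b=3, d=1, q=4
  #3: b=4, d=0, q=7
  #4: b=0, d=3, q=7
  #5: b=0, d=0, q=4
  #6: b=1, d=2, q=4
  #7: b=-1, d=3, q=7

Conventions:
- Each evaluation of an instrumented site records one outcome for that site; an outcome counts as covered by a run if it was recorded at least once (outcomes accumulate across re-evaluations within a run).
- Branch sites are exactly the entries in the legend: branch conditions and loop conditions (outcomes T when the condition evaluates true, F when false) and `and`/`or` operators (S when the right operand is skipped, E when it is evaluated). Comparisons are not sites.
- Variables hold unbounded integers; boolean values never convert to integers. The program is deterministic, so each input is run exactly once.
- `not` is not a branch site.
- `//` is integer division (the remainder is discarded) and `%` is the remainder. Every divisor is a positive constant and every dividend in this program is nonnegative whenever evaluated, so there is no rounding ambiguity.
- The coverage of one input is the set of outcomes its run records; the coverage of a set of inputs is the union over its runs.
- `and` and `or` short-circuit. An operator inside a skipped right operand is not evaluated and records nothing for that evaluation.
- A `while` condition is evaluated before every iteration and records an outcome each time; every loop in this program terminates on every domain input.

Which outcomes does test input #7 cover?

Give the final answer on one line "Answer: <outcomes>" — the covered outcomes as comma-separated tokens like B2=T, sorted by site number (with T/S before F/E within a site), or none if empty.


Simulating input #7 (b=-1, d=3, q=7) step by step:
  B1->T, B2->F, B1->T, B2->F, B1->T, B2->F, B1->T, B2->F, B1->T, B2->F
  B1->F, B4->S, B3->F, B5->F, B6->T, B8->S, B7->T, B9->T
deduplicating events, the covered set is: B1=T, B1=F, B2=F, B3=F, B4=S, B5=F, B6=T, B7=T, B8=S, B9=T
Answer: B1=T, B1=F, B2=F, B3=F, B4=S, B5=F, B6=T, B7=T, B8=S, B9=T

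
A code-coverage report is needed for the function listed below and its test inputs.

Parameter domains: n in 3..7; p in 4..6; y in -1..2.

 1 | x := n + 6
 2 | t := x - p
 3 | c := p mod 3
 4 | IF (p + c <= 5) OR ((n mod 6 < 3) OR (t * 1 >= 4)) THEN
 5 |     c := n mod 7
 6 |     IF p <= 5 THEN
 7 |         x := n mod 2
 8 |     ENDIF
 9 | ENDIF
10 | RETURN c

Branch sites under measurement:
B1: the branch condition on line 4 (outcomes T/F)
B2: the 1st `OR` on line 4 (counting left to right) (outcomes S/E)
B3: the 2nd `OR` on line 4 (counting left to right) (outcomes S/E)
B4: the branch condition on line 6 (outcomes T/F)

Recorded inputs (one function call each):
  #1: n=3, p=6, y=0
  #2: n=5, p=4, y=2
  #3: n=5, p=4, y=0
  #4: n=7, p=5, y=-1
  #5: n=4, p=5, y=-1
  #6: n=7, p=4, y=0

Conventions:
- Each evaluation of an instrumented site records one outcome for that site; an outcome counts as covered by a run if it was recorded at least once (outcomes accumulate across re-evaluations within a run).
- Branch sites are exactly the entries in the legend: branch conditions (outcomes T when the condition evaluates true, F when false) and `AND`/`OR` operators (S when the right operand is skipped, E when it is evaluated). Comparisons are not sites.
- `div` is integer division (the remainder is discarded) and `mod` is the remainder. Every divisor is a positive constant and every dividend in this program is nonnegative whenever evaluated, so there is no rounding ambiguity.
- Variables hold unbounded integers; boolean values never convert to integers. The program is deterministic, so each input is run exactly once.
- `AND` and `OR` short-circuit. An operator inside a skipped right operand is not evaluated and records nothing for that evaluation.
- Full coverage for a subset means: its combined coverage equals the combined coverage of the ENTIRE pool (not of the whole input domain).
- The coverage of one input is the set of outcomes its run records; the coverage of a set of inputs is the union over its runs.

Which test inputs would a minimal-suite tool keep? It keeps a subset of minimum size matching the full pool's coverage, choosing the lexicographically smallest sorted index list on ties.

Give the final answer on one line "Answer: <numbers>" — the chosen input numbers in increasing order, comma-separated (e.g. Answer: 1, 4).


input #1, n=3, p=6, y=0: events B2->E, B3->E, B1->F; outcomes B1=F, B2=E, B3=E
input #2, n=5, p=4, y=2: events B2->S, B1->T, B4->T; outcomes B1=T, B2=S, B4=T
input #3, n=5, p=4, y=0: events B2->S, B1->T, B4->T; outcomes B1=T, B2=S, B4=T
input #4, n=7, p=5, y=-1: events B2->E, B3->S, B1->T, B4->T; outcomes B1=T, B2=E, B3=S, B4=T
input #5, n=4, p=5, y=-1: events B2->E, B3->E, B1->T, B4->T; outcomes B1=T, B2=E, B3=E, B4=T
input #6, n=7, p=4, y=0: events B2->S, B1->T, B4->T; outcomes B1=T, B2=S, B4=T
union over all inputs: B1=T, B1=F, B2=S, B2=E, B3=S, B3=E, B4=T (7 outcomes)
checked all size-1 subsets: none covers 7 outcomes (max 4/7)
checked all size-2 subsets: none covers 7 outcomes (max 6/7)
inputs {1, 2, 4} (size 3) cover everything; no size-3 subset with a lexicographically smaller index list covers all 7
Answer: 1, 2, 4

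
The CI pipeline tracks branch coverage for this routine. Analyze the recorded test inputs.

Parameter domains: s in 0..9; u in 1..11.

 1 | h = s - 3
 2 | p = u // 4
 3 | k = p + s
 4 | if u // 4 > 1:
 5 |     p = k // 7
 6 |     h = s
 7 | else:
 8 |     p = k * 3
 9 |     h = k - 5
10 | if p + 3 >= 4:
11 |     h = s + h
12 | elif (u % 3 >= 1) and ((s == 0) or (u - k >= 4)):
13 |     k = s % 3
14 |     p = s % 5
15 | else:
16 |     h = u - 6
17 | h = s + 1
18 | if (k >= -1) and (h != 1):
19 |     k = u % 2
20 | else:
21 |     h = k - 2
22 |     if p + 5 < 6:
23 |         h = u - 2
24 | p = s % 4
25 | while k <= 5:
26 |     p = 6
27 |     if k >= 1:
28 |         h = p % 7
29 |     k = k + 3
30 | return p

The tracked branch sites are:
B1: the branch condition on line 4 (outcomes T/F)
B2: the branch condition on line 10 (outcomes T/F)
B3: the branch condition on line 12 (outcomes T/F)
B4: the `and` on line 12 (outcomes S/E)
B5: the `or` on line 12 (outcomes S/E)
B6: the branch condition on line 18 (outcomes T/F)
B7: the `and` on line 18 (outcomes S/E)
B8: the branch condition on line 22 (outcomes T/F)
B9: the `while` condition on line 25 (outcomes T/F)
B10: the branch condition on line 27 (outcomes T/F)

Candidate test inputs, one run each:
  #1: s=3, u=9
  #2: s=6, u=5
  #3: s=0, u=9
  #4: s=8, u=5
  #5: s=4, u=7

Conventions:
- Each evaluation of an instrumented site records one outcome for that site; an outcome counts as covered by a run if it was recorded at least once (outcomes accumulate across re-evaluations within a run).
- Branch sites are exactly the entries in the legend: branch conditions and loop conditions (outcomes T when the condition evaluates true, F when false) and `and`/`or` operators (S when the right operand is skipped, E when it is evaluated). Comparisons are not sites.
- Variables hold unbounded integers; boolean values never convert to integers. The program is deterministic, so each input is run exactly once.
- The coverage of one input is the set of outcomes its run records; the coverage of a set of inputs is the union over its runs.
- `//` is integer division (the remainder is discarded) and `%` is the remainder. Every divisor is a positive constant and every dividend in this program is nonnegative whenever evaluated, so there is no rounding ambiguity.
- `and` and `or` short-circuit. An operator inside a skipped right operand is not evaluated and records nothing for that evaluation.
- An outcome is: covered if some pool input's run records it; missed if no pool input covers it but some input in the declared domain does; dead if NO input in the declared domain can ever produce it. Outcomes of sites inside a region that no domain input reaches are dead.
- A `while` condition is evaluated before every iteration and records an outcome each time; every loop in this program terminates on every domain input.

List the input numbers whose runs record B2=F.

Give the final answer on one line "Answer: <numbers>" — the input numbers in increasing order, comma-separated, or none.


input #1 (s=3, u=9): covers B2=F
input #2 (s=6, u=5): misses B2=F
input #3 (s=0, u=9): covers B2=F
input #4 (s=8, u=5): misses B2=F
input #5 (s=4, u=7): misses B2=F
Answer: 1, 3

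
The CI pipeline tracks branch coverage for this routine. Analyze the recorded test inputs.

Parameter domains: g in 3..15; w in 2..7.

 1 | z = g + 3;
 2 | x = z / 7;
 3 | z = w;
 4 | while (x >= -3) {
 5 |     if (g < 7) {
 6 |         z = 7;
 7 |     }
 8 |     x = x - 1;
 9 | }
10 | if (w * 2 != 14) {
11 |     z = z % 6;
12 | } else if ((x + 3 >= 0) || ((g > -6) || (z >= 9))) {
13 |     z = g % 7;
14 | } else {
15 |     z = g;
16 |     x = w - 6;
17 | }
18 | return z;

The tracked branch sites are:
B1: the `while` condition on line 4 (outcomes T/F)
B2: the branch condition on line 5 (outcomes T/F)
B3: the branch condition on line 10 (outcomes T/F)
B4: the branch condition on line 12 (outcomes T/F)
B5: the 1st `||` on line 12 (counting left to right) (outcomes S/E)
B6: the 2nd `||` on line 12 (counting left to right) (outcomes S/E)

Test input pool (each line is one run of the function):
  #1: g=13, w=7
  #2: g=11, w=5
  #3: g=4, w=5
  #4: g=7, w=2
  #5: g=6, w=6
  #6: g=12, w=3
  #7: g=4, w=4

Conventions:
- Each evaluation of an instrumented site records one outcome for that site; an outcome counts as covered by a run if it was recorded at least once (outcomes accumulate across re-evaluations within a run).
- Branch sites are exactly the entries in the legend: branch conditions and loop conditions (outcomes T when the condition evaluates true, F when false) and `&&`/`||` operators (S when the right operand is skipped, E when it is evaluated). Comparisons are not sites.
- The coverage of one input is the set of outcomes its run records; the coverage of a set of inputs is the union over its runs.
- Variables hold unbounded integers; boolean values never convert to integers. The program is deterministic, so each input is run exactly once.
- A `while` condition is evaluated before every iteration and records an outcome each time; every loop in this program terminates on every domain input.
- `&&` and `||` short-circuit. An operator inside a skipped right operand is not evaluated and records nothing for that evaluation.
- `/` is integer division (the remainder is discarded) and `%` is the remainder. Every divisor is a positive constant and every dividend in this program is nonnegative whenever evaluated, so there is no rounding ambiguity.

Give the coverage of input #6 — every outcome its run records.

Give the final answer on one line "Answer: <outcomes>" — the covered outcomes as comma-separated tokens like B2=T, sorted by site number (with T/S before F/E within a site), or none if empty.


Simulating input #6 (g=12, w=3) step by step:
  B1->T, B2->F, B1->T, B2->F, B1->T, B2->F, B1->T, B2->F, B1->T, B2->F
  B1->T, B2->F, B1->F, B3->T
deduplicating events, the covered set is: B1=T, B1=F, B2=F, B3=T
Answer: B1=T, B1=F, B2=F, B3=T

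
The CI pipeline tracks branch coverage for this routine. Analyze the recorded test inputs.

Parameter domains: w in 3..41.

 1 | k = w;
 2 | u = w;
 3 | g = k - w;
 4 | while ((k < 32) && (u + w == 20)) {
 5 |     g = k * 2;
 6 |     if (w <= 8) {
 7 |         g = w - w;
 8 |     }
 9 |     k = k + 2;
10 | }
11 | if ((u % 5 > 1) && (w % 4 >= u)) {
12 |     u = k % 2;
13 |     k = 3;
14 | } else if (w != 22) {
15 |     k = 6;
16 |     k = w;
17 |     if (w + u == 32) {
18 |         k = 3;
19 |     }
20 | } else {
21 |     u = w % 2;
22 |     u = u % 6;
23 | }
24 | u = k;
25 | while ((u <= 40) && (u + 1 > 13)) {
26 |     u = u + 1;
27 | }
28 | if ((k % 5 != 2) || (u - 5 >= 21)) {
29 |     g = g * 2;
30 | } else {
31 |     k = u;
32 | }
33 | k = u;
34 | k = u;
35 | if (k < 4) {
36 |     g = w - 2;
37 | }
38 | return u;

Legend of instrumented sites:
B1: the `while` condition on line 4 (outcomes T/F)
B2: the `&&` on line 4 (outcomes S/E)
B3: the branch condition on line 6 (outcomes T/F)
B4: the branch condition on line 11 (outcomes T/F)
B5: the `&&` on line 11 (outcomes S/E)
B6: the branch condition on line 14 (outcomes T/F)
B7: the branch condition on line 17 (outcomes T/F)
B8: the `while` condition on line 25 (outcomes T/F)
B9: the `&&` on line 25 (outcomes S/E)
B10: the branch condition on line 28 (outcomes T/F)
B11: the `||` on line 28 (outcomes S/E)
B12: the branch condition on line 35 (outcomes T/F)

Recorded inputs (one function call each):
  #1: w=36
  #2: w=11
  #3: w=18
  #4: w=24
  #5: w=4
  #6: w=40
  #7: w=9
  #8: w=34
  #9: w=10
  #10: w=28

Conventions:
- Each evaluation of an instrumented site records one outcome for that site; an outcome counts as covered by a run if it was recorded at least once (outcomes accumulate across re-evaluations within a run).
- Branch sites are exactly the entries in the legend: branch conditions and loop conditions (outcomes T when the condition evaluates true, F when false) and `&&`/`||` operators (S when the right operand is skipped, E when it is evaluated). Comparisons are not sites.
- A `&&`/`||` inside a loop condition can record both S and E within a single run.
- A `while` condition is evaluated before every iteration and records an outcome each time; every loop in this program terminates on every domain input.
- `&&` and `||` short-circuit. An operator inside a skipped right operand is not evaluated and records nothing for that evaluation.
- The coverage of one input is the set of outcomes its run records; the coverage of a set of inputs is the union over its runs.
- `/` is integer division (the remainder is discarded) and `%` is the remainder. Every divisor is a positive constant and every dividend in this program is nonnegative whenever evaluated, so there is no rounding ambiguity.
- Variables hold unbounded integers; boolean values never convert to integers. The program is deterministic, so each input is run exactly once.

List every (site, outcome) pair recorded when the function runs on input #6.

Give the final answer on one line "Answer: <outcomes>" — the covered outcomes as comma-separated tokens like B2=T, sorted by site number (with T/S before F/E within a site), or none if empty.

Running input #6 (w=40), event by event:
  B2->S, B1->F, B5->S, B4->F, B6->T, B7->F, B9->E, B8->T, B9->S, B8->F
  B11->S, B10->T, B12->F
distinct outcomes covered: B1=F, B2=S, B4=F, B5=S, B6=T, B7=F, B8=T, B8=F, B9=S, B9=E, B10=T, B11=S, B12=F

Answer: B1=F, B2=S, B4=F, B5=S, B6=T, B7=F, B8=T, B8=F, B9=S, B9=E, B10=T, B11=S, B12=F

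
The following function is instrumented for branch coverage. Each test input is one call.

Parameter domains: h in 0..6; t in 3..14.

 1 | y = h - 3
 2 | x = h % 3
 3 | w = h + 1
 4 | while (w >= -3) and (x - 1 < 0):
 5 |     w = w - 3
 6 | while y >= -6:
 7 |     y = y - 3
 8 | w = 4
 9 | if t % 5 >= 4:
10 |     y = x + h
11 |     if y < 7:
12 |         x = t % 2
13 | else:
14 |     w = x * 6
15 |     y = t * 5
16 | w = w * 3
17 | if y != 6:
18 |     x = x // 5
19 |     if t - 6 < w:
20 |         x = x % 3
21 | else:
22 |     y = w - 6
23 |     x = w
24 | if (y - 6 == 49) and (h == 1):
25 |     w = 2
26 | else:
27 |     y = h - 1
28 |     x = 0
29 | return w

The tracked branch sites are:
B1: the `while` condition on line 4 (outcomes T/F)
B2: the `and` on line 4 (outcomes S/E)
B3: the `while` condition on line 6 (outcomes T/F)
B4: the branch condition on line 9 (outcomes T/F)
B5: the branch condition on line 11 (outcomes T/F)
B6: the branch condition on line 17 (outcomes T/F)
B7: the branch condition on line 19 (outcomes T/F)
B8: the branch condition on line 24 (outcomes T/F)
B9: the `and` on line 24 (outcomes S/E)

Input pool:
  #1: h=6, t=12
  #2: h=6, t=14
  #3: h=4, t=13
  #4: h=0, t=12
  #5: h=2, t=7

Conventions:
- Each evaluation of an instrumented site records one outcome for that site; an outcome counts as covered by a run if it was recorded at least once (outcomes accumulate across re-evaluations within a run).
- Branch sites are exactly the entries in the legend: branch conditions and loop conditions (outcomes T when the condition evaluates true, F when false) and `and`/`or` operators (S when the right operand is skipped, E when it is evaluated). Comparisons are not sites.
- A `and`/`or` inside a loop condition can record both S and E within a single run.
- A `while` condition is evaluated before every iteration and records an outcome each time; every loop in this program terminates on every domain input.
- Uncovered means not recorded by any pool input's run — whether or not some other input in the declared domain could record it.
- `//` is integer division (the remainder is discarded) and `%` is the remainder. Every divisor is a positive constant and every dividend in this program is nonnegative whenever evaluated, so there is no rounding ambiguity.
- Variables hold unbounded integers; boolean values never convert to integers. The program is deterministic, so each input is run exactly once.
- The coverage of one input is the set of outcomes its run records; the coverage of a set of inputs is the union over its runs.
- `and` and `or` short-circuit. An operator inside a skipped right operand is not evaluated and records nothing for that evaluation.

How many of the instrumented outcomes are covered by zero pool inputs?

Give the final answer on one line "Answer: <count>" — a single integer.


run #1 (h=6, t=12) runs B2->E, B1->T, B2->E, B1->T, B2->E, B1->T, B2->E, B1->T, B2->S, B1->F, B3->T, B3->T, B3->T, B3->T, ...; records B1=T, B1=F, B2=S, B2=E, B3=T, B3=F, B4=F, B6=T, B7=F, B8=F, B9=S
run #2 (h=6, t=14) runs B2->E, B1->T, B2->E, B1->T, B2->E, B1->T, B2->E, B1->T, B2->S, B1->F, B3->T, B3->T, B3->T, B3->T, ...; records B1=T, B1=F, B2=S, B2=E, B3=T, B3=F, B4=T, B5=T, B6=F, B8=F, B9=S
run #3 (h=4, t=13) runs B2->E, B1->F, B3->T, B3->T, B3->T, B3->F, B4->F, B6->T, B7->T, B9->S, B8->F; records B1=F, B2=E, B3=T, B3=F, B4=F, B6=T, B7=T, B8=F, B9=S
run #4 (h=0, t=12) runs B2->E, B1->T, B2->E, B1->T, B2->S, B1->F, B3->T, B3->T, B3->F, B4->F, B6->T, B7->F, B9->S, B8->F; records B1=T, B1=F, B2=S, B2=E, B3=T, B3=F, B4=F, B6=T, B7=F, B8=F, B9=S
run #5 (h=2, t=7) runs B2->E, B1->F, B3->T, B3->T, B3->F, B4->F, B6->T, B7->T, B9->S, B8->F; records B1=F, B2=E, B3=T, B3=F, B4=F, B6=T, B7=T, B8=F, B9=S
union over the pool: B1=T, B1=F, B2=S, B2=E, B3=T, B3=F, B4=T, B4=F, B5=T, B6=T, B6=F, B7=T, B7=F, B8=F, B9=S
uncovered (3 of 18): B5=F, B8=T, B9=E
Answer: 3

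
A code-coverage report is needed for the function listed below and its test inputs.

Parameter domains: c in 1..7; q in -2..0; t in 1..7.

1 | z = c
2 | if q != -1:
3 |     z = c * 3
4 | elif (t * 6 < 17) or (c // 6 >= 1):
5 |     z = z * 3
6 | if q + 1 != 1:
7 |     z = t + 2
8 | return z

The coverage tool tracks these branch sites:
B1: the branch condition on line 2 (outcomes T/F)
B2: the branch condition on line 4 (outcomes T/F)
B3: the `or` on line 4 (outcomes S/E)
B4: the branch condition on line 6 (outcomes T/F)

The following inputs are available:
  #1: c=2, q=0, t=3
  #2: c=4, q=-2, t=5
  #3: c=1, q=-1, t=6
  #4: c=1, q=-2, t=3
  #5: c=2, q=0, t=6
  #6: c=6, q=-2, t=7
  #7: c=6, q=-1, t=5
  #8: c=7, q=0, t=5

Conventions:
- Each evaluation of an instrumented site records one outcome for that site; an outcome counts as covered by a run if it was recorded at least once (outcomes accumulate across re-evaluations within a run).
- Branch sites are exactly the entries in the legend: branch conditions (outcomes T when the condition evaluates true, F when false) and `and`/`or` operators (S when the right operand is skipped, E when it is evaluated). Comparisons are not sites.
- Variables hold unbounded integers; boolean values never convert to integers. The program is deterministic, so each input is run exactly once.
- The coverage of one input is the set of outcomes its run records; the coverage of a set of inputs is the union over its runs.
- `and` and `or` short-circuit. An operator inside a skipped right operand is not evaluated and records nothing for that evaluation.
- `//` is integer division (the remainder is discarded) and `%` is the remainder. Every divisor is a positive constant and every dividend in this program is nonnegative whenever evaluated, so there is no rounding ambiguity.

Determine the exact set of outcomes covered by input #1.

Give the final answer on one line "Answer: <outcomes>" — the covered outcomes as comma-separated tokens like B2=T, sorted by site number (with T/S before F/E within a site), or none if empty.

Event log for input #1 (c=2, q=0, t=3):
  B1->T, B4->F
distinct outcomes covered: B1=T, B4=F

Answer: B1=T, B4=F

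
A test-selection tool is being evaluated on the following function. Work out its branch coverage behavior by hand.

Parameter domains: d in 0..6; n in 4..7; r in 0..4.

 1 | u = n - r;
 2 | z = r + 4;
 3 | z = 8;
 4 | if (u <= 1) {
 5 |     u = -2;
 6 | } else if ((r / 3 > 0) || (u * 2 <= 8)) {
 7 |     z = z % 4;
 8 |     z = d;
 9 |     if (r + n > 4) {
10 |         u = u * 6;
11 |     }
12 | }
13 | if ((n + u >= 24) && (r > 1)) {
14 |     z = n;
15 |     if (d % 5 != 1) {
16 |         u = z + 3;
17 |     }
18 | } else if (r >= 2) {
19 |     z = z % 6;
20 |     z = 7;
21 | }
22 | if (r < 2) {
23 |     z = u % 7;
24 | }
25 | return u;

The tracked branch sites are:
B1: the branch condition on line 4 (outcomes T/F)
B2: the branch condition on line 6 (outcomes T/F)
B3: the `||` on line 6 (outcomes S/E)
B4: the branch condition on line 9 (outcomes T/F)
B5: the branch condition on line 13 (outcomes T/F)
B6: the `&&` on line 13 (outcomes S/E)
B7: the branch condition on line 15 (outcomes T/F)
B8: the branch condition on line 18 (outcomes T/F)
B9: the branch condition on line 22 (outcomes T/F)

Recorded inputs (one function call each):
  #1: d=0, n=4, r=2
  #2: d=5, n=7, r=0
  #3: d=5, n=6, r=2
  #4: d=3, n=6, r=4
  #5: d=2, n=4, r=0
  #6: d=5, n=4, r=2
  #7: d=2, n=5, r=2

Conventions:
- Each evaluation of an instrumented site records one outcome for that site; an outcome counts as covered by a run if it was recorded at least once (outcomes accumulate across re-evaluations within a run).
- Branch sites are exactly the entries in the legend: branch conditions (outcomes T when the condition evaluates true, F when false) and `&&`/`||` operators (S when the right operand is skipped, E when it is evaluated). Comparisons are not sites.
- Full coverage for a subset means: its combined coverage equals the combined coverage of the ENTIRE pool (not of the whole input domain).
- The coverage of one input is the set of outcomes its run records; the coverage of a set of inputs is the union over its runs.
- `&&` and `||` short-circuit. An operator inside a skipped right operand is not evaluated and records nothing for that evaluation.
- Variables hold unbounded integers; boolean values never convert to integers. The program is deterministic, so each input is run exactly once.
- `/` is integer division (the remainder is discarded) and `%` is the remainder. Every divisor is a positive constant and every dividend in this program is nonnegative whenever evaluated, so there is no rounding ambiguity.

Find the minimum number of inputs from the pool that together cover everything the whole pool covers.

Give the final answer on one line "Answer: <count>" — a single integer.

input #1, d=0, n=4, r=2: events B1->F, B3->E, B2->T, B4->T, B6->S, B5->F, B8->T, B9->F; outcomes B1=F, B2=T, B3=E, B4=T, B5=F, B6=S, B8=T, B9=F
input #2, d=5, n=7, r=0: events B1->F, B3->E, B2->F, B6->S, B5->F, B8->F, B9->T; outcomes B1=F, B2=F, B3=E, B5=F, B6=S, B8=F, B9=T
input #3, d=5, n=6, r=2: events B1->F, B3->E, B2->T, B4->T, B6->E, B5->T, B7->T, B9->F; outcomes B1=F, B2=T, B3=E, B4=T, B5=T, B6=E, B7=T, B9=F
input #4, d=3, n=6, r=4: events B1->F, B3->S, B2->T, B4->T, B6->S, B5->F, B8->T, B9->F; outcomes B1=F, B2=T, B3=S, B4=T, B5=F, B6=S, B8=T, B9=F
input #5, d=2, n=4, r=0: events B1->F, B3->E, B2->T, B4->F, B6->S, B5->F, B8->F, B9->T; outcomes B1=F, B2=T, B3=E, B4=F, B5=F, B6=S, B8=F, B9=T
input #6, d=5, n=4, r=2: events B1->F, B3->E, B2->T, B4->T, B6->S, B5->F, B8->T, B9->F; outcomes B1=F, B2=T, B3=E, B4=T, B5=F, B6=S, B8=T, B9=F
input #7, d=2, n=5, r=2: events B1->F, B3->E, B2->T, B4->T, B6->S, B5->F, B8->T, B9->F; outcomes B1=F, B2=T, B3=E, B4=T, B5=F, B6=S, B8=T, B9=F
union over all inputs: B1=F, B2=T, B2=F, B3=S, B3=E, B4=T, B4=F, B5=T, B5=F, B6=S, B6=E, B7=T, B8=T, B8=F, B9=T, B9=F (16 outcomes)
size 1 is not enough: best union over all size-1 subsets is 8/16
size 2 is not enough: best union over all size-2 subsets is 13/16
size 3 is not enough: best union over all size-3 subsets is 15/16
size 4: inputs {2, 3, 4, 5} cover all 16 outcomes, and no lexicographically smaller subset of this size does

Answer: 4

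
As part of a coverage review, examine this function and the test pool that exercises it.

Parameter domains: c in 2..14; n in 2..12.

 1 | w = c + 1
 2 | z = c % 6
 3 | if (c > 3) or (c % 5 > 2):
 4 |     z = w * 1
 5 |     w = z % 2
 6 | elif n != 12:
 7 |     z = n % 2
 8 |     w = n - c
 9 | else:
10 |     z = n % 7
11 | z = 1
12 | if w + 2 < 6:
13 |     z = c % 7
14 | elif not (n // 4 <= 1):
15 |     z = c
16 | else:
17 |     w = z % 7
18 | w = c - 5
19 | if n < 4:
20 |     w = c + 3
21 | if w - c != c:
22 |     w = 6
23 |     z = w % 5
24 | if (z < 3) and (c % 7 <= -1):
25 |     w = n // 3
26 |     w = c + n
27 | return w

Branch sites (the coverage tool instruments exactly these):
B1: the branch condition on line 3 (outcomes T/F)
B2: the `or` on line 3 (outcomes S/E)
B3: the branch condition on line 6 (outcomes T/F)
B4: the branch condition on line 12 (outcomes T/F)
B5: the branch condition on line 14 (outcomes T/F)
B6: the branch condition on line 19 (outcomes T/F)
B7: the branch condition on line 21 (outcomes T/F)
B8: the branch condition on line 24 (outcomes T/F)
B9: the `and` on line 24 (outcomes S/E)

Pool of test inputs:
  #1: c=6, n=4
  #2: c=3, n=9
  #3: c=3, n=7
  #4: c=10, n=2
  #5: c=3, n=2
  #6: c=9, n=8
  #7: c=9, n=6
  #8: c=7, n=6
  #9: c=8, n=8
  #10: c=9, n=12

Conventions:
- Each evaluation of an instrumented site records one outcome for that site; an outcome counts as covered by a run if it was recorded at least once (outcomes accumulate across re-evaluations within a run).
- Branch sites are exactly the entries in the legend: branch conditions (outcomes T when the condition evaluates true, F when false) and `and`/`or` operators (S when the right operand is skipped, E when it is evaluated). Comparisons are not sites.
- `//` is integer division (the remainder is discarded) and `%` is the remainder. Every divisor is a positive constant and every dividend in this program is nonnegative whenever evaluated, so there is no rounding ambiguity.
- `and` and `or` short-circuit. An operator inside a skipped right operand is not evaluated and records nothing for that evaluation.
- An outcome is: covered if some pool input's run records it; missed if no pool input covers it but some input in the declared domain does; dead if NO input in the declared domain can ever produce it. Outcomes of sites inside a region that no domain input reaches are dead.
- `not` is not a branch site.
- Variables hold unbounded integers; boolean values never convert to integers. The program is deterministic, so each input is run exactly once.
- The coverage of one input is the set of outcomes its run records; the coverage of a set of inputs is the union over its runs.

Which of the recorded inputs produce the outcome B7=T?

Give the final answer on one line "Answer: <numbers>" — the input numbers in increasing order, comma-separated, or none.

input #1 (c=6, n=4): records B7=T
input #2 (c=3, n=9): records B7=T
input #3 (c=3, n=7): records B7=T
input #4 (c=10, n=2): records B7=T
input #5 (c=3, n=2): does not record B7=T
input #6 (c=9, n=8): records B7=T
input #7 (c=9, n=6): records B7=T
input #8 (c=7, n=6): records B7=T
input #9 (c=8, n=8): records B7=T
input #10 (c=9, n=12): records B7=T

Answer: 1, 2, 3, 4, 6, 7, 8, 9, 10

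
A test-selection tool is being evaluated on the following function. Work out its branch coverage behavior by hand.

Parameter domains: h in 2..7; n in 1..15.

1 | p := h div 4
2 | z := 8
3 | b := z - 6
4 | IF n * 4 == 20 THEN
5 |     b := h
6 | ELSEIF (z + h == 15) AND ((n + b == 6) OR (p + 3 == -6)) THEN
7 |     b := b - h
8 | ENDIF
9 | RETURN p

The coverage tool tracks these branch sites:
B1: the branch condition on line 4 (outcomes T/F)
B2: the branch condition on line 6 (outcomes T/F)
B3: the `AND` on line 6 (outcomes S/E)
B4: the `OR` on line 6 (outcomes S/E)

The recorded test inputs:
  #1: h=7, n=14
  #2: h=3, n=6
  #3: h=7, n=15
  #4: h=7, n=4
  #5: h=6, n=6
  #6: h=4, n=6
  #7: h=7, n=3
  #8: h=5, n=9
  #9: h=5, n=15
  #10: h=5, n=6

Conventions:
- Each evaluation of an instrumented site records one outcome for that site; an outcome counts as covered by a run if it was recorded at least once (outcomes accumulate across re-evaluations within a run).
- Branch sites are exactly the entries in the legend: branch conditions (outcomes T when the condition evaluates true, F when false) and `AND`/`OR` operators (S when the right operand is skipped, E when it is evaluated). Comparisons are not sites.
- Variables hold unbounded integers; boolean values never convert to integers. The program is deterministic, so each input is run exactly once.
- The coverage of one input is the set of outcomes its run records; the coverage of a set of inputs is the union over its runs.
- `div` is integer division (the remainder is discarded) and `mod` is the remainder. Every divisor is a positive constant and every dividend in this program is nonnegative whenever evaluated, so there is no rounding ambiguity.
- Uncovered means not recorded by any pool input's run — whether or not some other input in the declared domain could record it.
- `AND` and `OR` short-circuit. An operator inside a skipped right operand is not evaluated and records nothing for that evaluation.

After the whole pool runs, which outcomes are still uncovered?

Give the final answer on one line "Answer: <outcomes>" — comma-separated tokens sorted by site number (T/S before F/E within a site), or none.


test 1 (h=7, n=14) hits B1=F, B2=F, B3=E, B4=E
test 2 (h=3, n=6) hits B1=F, B2=F, B3=S
test 3 (h=7, n=15) hits B1=F, B2=F, B3=E, B4=E
test 4 (h=7, n=4) hits B1=F, B2=T, B3=E, B4=S
test 5 (h=6, n=6) hits B1=F, B2=F, B3=S
test 6 (h=4, n=6) hits B1=F, B2=F, B3=S
test 7 (h=7, n=3) hits B1=F, B2=F, B3=E, B4=E
test 8 (h=5, n=9) hits B1=F, B2=F, B3=S
test 9 (h=5, n=15) hits B1=F, B2=F, B3=S
test 10 (h=5, n=6) hits B1=F, B2=F, B3=S
union over the pool: B1=F, B2=T, B2=F, B3=S, B3=E, B4=S, B4=E
uncovered (1 of 8): B1=T
Answer: B1=T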